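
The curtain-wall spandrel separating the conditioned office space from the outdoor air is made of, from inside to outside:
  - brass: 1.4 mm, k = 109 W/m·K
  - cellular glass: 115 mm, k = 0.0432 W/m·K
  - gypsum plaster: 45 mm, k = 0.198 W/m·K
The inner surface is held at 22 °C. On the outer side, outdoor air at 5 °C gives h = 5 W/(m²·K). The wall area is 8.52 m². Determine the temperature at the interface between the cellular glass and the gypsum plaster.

T ≈ 7.35 °C

Thermal resistances in series:
R_brass = L/(kA) = 0.0014/(109×8.52) = 1.508×10^-6 K/W
R_cellular glass = L/(kA) = 0.115/(0.0432×8.52) = 0.3124 K/W
R_gypsum plaster = L/(kA) = 0.045/(0.198×8.52) = 0.02668 K/W
R_outer film = 1/(h_o·A) = 1/(5×8.52) = 0.02347 K/W
R_total = 0.3626 K/W;  Q = ΔT/R_total = 17/0.3626 = 46.88 W
T_interface = T_inner − Q·ΣR(inner→interface) = 22 − 46.9×0.3124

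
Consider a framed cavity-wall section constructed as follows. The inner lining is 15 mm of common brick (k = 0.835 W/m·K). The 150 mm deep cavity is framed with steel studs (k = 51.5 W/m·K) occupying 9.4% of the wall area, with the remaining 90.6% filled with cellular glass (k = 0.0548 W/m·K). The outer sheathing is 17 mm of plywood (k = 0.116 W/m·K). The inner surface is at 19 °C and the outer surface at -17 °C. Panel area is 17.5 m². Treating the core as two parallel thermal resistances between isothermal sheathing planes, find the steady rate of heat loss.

Sheathing layers in series; stud and cavity paths in parallel between them.
R_inner = 0.015/(0.835×17.5) = 0.001027 K/W
R_stud  = 0.15/(51.5×0.094×17.5) = 0.001771 K/W
R_cav   = 0.15/(0.0548×0.906×17.5) = 0.1726 K/W
1/R_core = 1/R_stud + 1/R_cav → R_core = 0.001753 K/W
R_outer = 0.017/(0.116×17.5) = 0.008374 K/W
R_total = 0.01115 K/W
Q = ΔT/R_total = 36/0.01115

Q ≈ 3230 W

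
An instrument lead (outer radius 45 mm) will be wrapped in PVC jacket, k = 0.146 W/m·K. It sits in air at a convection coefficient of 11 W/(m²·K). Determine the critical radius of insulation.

For a cylinder r_cr = k/h = 0.146/11
r_cr = 13.3 mm; since the bare radius (45 mm) is above r_cr, any added insulation will reduce heat loss.

r_cr ≈ 13.3 mm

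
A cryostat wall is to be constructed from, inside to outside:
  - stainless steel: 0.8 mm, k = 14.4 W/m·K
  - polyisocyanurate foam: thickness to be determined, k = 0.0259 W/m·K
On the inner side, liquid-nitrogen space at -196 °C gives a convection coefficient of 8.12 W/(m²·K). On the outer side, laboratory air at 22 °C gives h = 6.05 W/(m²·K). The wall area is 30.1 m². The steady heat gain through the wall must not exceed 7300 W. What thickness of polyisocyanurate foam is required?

L ≈ 15.8 mm

Using the resistance-network approach (series):
R_inner film = 1/(h_i·A) = 1/(8.12×30.1) = 0.004091 K/W
R_stainless steel = L/(kA) = 0.0008/(14.4×30.1) = 1.846×10^-6 K/W
R_outer film = 1/(h_o·A) = 1/(6.05×30.1) = 0.005491 K/W
Sum of the known resistances R_other = 0.009585 K/W
Required total resistance R_tot = ΔT/Q_allow = 218/7300 = 0.02986 K/W
R_polyisocyanurate foam = R_tot − R_other = 0.02028 K/W
L = R·k·A = 0.02028×0.0259×30.1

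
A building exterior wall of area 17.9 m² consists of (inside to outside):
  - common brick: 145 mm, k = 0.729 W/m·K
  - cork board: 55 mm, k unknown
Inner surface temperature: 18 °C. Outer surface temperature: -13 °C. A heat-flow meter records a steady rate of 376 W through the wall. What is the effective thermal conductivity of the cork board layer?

Treating each layer as a thermal resistance in series:
R_common brick = L/(kA) = 0.145/(0.729×17.9) = 0.01111 K/W
Sum of known resistances R_other = 0.01111 K/W
Total R = ΔT/Q = 31/376 = 0.08245 K/W
R_cork board = R_total − R_other = 0.07133 K/W
k = L/(R·A) = 0.055/(0.07133×17.9)

k ≈ 0.0431 W/(m·K)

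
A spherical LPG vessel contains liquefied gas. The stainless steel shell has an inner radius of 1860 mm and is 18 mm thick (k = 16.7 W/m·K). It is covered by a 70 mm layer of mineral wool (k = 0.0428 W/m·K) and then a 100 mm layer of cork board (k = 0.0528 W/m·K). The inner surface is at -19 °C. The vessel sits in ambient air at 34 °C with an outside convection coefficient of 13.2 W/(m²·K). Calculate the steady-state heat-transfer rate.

For a spherical shell R = (1/r₁ − 1/r₂)/(4πk); film R = 1/(h·4πr²). In series:
R_stainless steel shell = (1/1.86 − 1/1.878)/(4π×16.7) = 2.455×10^-5 K/W
R_mineral wool = (1/1.878 − 1/1.948)/(4π×0.0428) = 0.03558 K/W
R_cork board = (1/1.948 − 1/2.048)/(4π×0.0528) = 0.03778 K/W
R_outer film = 1/(h·4πr_o²) = 1/(13.2×4π×2.048²) = 0.001437 K/W
R_total = 0.07482 K/W
Q = ΔT/R_total = 53/0.07482

Q ≈ 708 W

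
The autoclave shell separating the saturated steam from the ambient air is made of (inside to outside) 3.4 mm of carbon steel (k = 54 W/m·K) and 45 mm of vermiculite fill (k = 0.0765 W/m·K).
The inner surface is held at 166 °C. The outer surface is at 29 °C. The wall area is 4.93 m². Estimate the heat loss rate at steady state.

Using the resistance-network approach (series):
R_carbon steel = L/(kA) = 0.0034/(54×4.93) = 1.277×10^-5 K/W
R_vermiculite fill = L/(kA) = 0.045/(0.0765×4.93) = 0.1193 K/W
R_total = 0.1193 K/W
Q = ΔT / R_total = 137 / 0.1193

Q ≈ 1150 W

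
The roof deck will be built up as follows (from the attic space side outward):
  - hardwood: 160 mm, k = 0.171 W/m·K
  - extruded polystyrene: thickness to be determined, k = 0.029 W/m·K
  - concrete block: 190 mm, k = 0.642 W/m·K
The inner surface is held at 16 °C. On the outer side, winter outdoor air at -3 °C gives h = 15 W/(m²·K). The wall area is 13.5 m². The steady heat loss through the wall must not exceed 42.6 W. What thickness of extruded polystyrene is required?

Model the wall as resistances in series:
R_hardwood = L/(kA) = 0.16/(0.171×13.5) = 0.06931 K/W
R_concrete block = L/(kA) = 0.19/(0.642×13.5) = 0.02192 K/W
R_outer film = 1/(h_o·A) = 1/(15×13.5) = 0.004938 K/W
Sum of the known resistances R_other = 0.09617 K/W
Required total resistance R_tot = ΔT/Q_allow = 19/42.6 = 0.446 K/W
R_extruded polystyrene = R_tot − R_other = 0.3498 K/W
L = R·k·A = 0.3498×0.029×13.5

L ≈ 137 mm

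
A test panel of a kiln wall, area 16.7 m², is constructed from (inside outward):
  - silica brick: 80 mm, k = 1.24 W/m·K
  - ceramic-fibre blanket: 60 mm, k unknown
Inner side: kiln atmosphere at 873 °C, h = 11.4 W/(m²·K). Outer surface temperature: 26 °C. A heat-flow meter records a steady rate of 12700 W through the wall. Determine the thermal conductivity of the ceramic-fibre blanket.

k ≈ 0.0624 W/(m·K)

Model the wall as resistances in series:
R_inner film = 1/(h_i·A) = 1/(11.4×16.7) = 0.005253 K/W
R_silica brick = L/(kA) = 0.08/(1.24×16.7) = 0.003863 K/W
Sum of known resistances R_other = 0.009116 K/W
Total R = ΔT/Q = 847/12700 = 0.06669 K/W
R_ceramic-fibre blanket = R_total − R_other = 0.05758 K/W
k = L/(R·A) = 0.06/(0.05758×16.7)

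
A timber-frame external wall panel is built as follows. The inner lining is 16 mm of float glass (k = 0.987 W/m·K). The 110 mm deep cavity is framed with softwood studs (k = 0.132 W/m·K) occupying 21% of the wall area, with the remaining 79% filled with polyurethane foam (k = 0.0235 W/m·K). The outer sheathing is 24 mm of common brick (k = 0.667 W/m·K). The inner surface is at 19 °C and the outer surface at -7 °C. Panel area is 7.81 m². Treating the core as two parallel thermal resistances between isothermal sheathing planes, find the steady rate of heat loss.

Q ≈ 83.6 W

Sheathing layers in series; stud and cavity paths in parallel between them.
R_inner = 0.016/(0.987×7.81) = 0.002076 K/W
R_stud  = 0.11/(0.132×0.21×7.81) = 0.5081 K/W
R_cav   = 0.11/(0.0235×0.79×7.81) = 0.7587 K/W
1/R_core = 1/R_stud + 1/R_cav → R_core = 0.3043 K/W
R_outer = 0.024/(0.667×7.81) = 0.004607 K/W
R_total = 0.311 K/W
Q = ΔT/R_total = 26/0.311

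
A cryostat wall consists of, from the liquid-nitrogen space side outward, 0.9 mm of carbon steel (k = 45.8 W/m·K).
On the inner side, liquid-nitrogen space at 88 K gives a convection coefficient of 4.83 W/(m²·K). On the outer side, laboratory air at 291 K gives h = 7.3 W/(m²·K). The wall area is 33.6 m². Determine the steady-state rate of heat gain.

Q ≈ 19800 W

Series thermal resistances:
R_inner film = 1/(h_i·A) = 1/(4.83×33.6) = 0.006162 K/W
R_carbon steel = L/(kA) = 0.0009/(45.8×33.6) = 5.848×10^-7 K/W
R_outer film = 1/(h_o·A) = 1/(7.3×33.6) = 0.004077 K/W
R_total = 0.01024 K/W
Q = ΔT / R_total = 203 / 0.01024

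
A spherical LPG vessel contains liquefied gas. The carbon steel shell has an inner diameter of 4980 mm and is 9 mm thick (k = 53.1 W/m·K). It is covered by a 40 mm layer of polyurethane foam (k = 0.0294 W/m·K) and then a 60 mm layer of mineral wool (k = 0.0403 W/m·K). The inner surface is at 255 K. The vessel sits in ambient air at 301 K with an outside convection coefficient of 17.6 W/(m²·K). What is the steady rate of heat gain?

Each spherical layer contributes R = (1/r_i − 1/r_o)/(4πk):
R_carbon steel shell = (1/2.49 − 1/2.499)/(4π×53.1) = 2.168×10^-6 K/W
R_polyurethane foam = (1/2.499 − 1/2.539)/(4π×0.0294) = 0.01706 K/W
R_mineral wool = (1/2.539 − 1/2.599)/(4π×0.0403) = 0.01795 K/W
R_outer film = 1/(h·4πr_o²) = 1/(17.6×4π×2.599²) = 6.694×10^-4 K/W
R_total = 0.03569 K/W
Q = ΔT/R_total = 46/0.03569

Q ≈ 1290 W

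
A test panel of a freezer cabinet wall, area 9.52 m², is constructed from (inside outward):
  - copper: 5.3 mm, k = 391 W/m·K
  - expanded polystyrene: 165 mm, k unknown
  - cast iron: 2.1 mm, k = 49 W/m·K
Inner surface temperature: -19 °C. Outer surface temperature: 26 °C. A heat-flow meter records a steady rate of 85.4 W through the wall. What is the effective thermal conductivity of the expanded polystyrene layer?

Treating each layer as a thermal resistance in series:
R_copper = L/(kA) = 0.0053/(391×9.52) = 1.424×10^-6 K/W
R_cast iron = L/(kA) = 0.0021/(49×9.52) = 4.502×10^-6 K/W
Sum of known resistances R_other = 5.926×10^-6 K/W
Total R = ΔT/Q = 45/85.4 = 0.5269 K/W
R_expanded polystyrene = R_total − R_other = 0.5269 K/W
k = L/(R·A) = 0.165/(0.5269×9.52)

k ≈ 0.0329 W/(m·K)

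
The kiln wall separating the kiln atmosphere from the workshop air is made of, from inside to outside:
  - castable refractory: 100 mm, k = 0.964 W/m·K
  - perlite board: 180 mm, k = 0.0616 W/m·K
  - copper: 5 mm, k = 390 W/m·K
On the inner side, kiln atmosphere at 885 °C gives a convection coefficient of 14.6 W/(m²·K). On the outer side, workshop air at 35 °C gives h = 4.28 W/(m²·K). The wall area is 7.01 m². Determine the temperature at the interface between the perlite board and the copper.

Series thermal resistances:
R_inner film = 1/(h_i·A) = 1/(14.6×7.01) = 0.009771 K/W
R_castable refractory = L/(kA) = 0.1/(0.964×7.01) = 0.0148 K/W
R_perlite board = L/(kA) = 0.18/(0.0616×7.01) = 0.4168 K/W
R_copper = L/(kA) = 0.005/(390×7.01) = 1.829×10^-6 K/W
R_outer film = 1/(h_o·A) = 1/(4.28×7.01) = 0.03333 K/W
R_total = 0.4747 K/W;  Q = ΔT/R_total = 850/0.4747 = 1790 W
T_interface = T_inner − Q·ΣR(inner→interface) = 885 − 1790×0.4414

T ≈ 94.7 °C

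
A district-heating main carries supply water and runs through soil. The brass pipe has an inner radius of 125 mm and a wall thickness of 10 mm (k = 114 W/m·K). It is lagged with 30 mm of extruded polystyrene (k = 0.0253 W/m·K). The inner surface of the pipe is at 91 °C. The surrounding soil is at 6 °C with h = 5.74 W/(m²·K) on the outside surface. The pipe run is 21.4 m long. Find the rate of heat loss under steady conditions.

Q ≈ 1270 W

Cylindrical conduction, so R = ln(r₂/r₁)/(2πkL) per layer, in series:
R_brass pipe wall = ln(135/125)/(2π×114×21.4) = 5.021×10^-6 K/W
R_extruded polystyrene = ln(165/135)/(2π×0.0253×21.4) = 0.05899 K/W
R_outer film = 1/(h_o·2πr_oL) = 1/(5.74×2π×0.165×21.4) = 0.007853 K/W
R_total = 0.06685 K/W
Q = ΔT/R_total = 85/0.06685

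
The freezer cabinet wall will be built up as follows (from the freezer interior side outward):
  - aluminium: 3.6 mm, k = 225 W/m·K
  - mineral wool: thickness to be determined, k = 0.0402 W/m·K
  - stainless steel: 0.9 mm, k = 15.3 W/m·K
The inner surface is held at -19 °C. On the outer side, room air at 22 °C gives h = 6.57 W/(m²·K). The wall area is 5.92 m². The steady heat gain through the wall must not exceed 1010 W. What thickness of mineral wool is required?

Using the resistance-network approach (series):
R_aluminium = L/(kA) = 0.0036/(225×5.92) = 2.703×10^-6 K/W
R_stainless steel = L/(kA) = 0.0009/(15.3×5.92) = 9.936×10^-6 K/W
R_outer film = 1/(h_o·A) = 1/(6.57×5.92) = 0.02571 K/W
Sum of the known resistances R_other = 0.02572 K/W
Required total resistance R_tot = ΔT/Q_allow = 41/1010 = 0.04059 K/W
R_mineral wool = R_tot − R_other = 0.01487 K/W
L = R·k·A = 0.01487×0.0402×5.92

L ≈ 3.54 mm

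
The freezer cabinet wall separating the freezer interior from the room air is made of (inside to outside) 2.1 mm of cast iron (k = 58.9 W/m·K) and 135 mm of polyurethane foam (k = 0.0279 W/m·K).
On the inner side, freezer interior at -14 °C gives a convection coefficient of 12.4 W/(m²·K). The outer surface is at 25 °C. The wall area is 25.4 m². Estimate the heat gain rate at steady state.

Q ≈ 201 W

Model the wall as resistances in series:
R_inner film = 1/(h_i·A) = 1/(12.4×25.4) = 0.003175 K/W
R_cast iron = L/(kA) = 0.0021/(58.9×25.4) = 1.404×10^-6 K/W
R_polyurethane foam = L/(kA) = 0.135/(0.0279×25.4) = 0.1905 K/W
R_total = 0.1937 K/W
Q = ΔT / R_total = 39 / 0.1937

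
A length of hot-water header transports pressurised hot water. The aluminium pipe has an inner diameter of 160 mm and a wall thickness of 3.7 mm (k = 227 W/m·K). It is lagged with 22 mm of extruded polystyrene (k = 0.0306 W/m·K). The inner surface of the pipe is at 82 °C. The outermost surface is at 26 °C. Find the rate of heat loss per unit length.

q′ ≈ 46.1 W/m

Cylindrical conduction, so R = ln(r₂/r₁)/(2πkL) per layer, in series:
R_aluminium pipe wall = ln(83.7/80)/(2π×227×1) = 3.17×10^-5 K/W
R_extruded polystyrene = ln(105.7/83.7)/(2π×0.0306×1) = 1.214 K/W
R_total = 1.214 K/W
Q = ΔT/R_total = 56/1.214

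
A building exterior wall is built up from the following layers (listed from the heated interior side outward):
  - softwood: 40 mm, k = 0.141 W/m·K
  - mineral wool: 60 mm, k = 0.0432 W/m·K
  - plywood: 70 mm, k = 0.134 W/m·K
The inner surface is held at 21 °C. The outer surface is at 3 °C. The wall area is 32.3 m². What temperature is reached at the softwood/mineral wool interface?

Series thermal resistances:
R_softwood = L/(kA) = 0.04/(0.141×32.3) = 0.008783 K/W
R_mineral wool = L/(kA) = 0.06/(0.0432×32.3) = 0.043 K/W
R_plywood = L/(kA) = 0.07/(0.134×32.3) = 0.01617 K/W
R_total = 0.06796 K/W;  Q = ΔT/R_total = 18/0.06796 = 264.9 W
T_interface = T_inner − Q·ΣR(inner→interface) = 21 − 265×0.008783

T ≈ 18.7 °C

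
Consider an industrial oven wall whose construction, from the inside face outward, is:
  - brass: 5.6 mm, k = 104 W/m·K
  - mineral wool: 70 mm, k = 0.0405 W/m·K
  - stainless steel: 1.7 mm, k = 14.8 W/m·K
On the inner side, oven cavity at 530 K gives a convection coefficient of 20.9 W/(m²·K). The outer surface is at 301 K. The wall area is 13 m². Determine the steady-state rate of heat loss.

Treating each layer as a thermal resistance in series:
R_inner film = 1/(h_i·A) = 1/(20.9×13) = 0.003681 K/W
R_brass = L/(kA) = 0.0056/(104×13) = 4.142×10^-6 K/W
R_mineral wool = L/(kA) = 0.07/(0.0405×13) = 0.133 K/W
R_stainless steel = L/(kA) = 0.0017/(14.8×13) = 8.836×10^-6 K/W
R_total = 0.1366 K/W
Q = ΔT / R_total = 229 / 0.1366

Q ≈ 1680 W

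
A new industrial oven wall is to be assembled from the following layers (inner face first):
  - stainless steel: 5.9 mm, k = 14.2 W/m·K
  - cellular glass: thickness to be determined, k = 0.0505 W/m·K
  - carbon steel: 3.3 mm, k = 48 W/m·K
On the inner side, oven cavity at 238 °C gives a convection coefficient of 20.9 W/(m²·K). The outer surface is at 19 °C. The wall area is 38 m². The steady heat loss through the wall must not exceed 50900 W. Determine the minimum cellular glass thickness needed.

L ≈ 5.82 mm

Treating each layer as a thermal resistance in series:
R_inner film = 1/(h_i·A) = 1/(20.9×38) = 0.001259 K/W
R_stainless steel = L/(kA) = 0.0059/(14.2×38) = 1.093×10^-5 K/W
R_carbon steel = L/(kA) = 0.0033/(48×38) = 1.809×10^-6 K/W
Sum of the known resistances R_other = 0.001272 K/W
Required total resistance R_tot = ΔT/Q_allow = 219/50900 = 0.004303 K/W
R_cellular glass = R_tot − R_other = 0.003031 K/W
L = R·k·A = 0.003031×0.0505×38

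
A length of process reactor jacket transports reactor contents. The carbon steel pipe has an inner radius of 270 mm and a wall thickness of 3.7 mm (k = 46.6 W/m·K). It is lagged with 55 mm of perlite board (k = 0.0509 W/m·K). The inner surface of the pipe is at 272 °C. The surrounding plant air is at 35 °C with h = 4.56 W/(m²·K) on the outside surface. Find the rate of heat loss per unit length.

q′ ≈ 349 W/m

Radial resistances (cylindrical: R_cond = ln(r_o/r_i)/(2πkL), R_conv = 1/(h·2πrL)):
R_carbon steel pipe wall = ln(273.7/270)/(2π×46.6×1) = 4.649×10^-5 K/W
R_perlite board = ln(328.7/273.7)/(2π×0.0509×1) = 0.5726 K/W
R_outer film = 1/(h_o·2πr_oL) = 1/(4.56×2π×0.3287×1) = 0.1062 K/W
R_total = 0.6788 K/W
Q = ΔT/R_total = 237/0.6788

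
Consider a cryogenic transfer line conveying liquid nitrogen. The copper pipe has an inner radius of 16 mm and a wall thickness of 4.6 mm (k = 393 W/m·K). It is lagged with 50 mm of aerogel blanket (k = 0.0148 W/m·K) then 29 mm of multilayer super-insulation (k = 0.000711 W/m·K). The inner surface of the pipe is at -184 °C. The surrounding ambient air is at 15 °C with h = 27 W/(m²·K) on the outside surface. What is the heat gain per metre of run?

Cylindrical conduction, so R = ln(r₂/r₁)/(2πkL) per layer, in series:
R_copper pipe wall = ln(20.6/16)/(2π×393×1) = 1.023×10^-4 K/W
R_aerogel blanket = ln(70.6/20.6)/(2π×0.0148×1) = 13.25 K/W
R_multilayer super-insulation = ln(99.6/70.6)/(2π×0.000711×1) = 77.03 K/W
R_outer film = 1/(h_o·2πr_oL) = 1/(27×2π×0.0996×1) = 0.05918 K/W
R_total = 90.34 K/W
Q = ΔT/R_total = 199/90.34

q′ ≈ 2.2 W/m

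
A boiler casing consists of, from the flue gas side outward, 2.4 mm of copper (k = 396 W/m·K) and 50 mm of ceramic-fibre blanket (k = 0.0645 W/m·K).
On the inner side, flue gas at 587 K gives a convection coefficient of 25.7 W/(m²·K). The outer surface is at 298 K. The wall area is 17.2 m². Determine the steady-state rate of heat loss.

Thermal resistances in series:
R_inner film = 1/(h_i·A) = 1/(25.7×17.2) = 0.002262 K/W
R_copper = L/(kA) = 0.0024/(396×17.2) = 3.524×10^-7 K/W
R_ceramic-fibre blanket = L/(kA) = 0.05/(0.0645×17.2) = 0.04507 K/W
R_total = 0.04733 K/W
Q = ΔT / R_total = 289 / 0.04733

Q ≈ 6110 W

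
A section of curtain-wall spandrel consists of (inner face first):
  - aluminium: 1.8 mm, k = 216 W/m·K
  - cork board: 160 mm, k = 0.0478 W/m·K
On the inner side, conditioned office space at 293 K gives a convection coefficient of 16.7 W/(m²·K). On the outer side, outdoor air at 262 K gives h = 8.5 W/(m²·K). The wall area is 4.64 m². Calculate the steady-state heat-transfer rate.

Q ≈ 40.8 W

Series thermal resistances:
R_inner film = 1/(h_i·A) = 1/(16.7×4.64) = 0.01291 K/W
R_aluminium = L/(kA) = 0.0018/(216×4.64) = 1.796×10^-6 K/W
R_cork board = L/(kA) = 0.16/(0.0478×4.64) = 0.7214 K/W
R_outer film = 1/(h_o·A) = 1/(8.5×4.64) = 0.02535 K/W
R_total = 0.7597 K/W
Q = ΔT / R_total = 31 / 0.7597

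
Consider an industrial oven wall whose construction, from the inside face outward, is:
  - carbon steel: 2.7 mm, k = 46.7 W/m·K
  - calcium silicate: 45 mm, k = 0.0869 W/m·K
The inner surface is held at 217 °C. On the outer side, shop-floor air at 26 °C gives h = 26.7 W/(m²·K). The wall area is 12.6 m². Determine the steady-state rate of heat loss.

Q ≈ 4330 W

Treating each layer as a thermal resistance in series:
R_carbon steel = L/(kA) = 0.0027/(46.7×12.6) = 4.589×10^-6 K/W
R_calcium silicate = L/(kA) = 0.045/(0.0869×12.6) = 0.0411 K/W
R_outer film = 1/(h_o·A) = 1/(26.7×12.6) = 0.002972 K/W
R_total = 0.04408 K/W
Q = ΔT / R_total = 191 / 0.04408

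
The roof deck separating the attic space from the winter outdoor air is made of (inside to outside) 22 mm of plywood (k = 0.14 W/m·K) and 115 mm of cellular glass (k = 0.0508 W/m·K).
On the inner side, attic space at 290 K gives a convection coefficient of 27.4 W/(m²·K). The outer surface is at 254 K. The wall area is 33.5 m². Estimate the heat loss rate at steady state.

Treating each layer as a thermal resistance in series:
R_inner film = 1/(h_i·A) = 1/(27.4×33.5) = 0.001089 K/W
R_plywood = L/(kA) = 0.022/(0.14×33.5) = 0.004691 K/W
R_cellular glass = L/(kA) = 0.115/(0.0508×33.5) = 0.06758 K/W
R_total = 0.07336 K/W
Q = ΔT / R_total = 36 / 0.07336

Q ≈ 491 W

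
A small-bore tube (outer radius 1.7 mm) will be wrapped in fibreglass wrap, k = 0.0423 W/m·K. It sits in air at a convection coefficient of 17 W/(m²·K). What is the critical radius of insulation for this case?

For a cylinder r_cr = k/h = 0.0423/17
r_cr = 2.49 mm; since the bare radius (1.7 mm) is below r_cr, adding a thin layer of insulation will *increase* heat loss.

r_cr ≈ 2.49 mm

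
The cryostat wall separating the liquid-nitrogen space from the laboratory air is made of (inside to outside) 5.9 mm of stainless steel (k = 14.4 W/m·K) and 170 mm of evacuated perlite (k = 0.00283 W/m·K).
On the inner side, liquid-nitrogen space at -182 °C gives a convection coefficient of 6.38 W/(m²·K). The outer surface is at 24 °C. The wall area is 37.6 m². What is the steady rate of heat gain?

Q ≈ 129 W

Using the resistance-network approach (series):
R_inner film = 1/(h_i·A) = 1/(6.38×37.6) = 0.004169 K/W
R_stainless steel = L/(kA) = 0.0059/(14.4×37.6) = 1.09×10^-5 K/W
R_evacuated perlite = L/(kA) = 0.17/(0.00283×37.6) = 1.598 K/W
R_total = 1.602 K/W
Q = ΔT / R_total = 206 / 1.602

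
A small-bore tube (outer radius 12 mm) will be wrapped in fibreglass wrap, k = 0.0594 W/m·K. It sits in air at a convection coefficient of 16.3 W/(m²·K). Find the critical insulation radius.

For a cylinder r_cr = k/h = 0.0594/16.3
r_cr = 3.64 mm; since the bare radius (12 mm) is above r_cr, any added insulation will reduce heat loss.

r_cr ≈ 3.64 mm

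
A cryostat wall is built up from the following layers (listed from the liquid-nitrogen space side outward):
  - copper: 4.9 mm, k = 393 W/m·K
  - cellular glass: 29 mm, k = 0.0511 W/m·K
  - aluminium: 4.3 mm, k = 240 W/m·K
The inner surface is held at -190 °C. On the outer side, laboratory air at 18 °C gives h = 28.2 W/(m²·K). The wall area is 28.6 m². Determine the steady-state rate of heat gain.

Using the resistance-network approach (series):
R_copper = L/(kA) = 0.0049/(393×28.6) = 4.36×10^-7 K/W
R_cellular glass = L/(kA) = 0.029/(0.0511×28.6) = 0.01984 K/W
R_aluminium = L/(kA) = 0.0043/(240×28.6) = 6.265×10^-7 K/W
R_outer film = 1/(h_o·A) = 1/(28.2×28.6) = 0.00124 K/W
R_total = 0.02108 K/W
Q = ΔT / R_total = 208 / 0.02108

Q ≈ 9870 W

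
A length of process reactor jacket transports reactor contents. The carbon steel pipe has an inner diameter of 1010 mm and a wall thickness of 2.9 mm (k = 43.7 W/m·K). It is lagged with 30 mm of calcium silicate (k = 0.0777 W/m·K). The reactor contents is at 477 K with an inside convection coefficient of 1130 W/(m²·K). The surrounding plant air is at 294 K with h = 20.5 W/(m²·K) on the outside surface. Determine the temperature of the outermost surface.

T ≈ 314 K

Treating each annulus and film as a series resistance:
R_inner film = 1/(h_i·2πr₁L) = 1/(1130×2π×0.505×1) = 2.789×10^-4 K/W
R_carbon steel pipe wall = ln(507.9/505)/(2π×43.7×1) = 2.085×10^-5 K/W
R_calcium silicate = ln(537.9/507.9)/(2π×0.0777×1) = 0.1175 K/W
R_outer film = 1/(h_o·2πr_oL) = 1/(20.5×2π×0.5379×1) = 0.01443 K/W
R_total = 0.1323 K/W
Q = ΔT/R_total = 183/0.1323
Q = 1380 W/m
T_interface = T_inner − Q·ΣR(inner→interface) = 477 − 1380×0.1178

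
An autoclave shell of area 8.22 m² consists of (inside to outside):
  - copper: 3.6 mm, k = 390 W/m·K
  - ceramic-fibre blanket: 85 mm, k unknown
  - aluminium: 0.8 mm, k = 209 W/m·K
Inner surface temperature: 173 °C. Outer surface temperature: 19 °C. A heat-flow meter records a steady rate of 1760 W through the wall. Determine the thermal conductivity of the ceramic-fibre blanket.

Using the resistance-network approach (series):
R_copper = L/(kA) = 0.0036/(390×8.22) = 1.123×10^-6 K/W
R_aluminium = L/(kA) = 0.0008/(209×8.22) = 4.657×10^-7 K/W
Sum of known resistances R_other = 1.589×10^-6 K/W
Total R = ΔT/Q = 154/1760 = 0.0875 K/W
R_ceramic-fibre blanket = R_total − R_other = 0.0875 K/W
k = L/(R·A) = 0.085/(0.0875×8.22)

k ≈ 0.118 W/(m·K)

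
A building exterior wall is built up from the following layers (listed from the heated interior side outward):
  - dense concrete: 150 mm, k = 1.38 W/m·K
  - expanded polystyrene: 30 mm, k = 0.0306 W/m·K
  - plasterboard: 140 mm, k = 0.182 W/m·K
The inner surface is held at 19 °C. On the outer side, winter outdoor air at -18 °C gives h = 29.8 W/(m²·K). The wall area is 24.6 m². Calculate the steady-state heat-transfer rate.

Q ≈ 481 W

Thermal resistances in series:
R_dense concrete = L/(kA) = 0.15/(1.38×24.6) = 0.004419 K/W
R_expanded polystyrene = L/(kA) = 0.03/(0.0306×24.6) = 0.03985 K/W
R_plasterboard = L/(kA) = 0.14/(0.182×24.6) = 0.03127 K/W
R_outer film = 1/(h_o·A) = 1/(29.8×24.6) = 0.001364 K/W
R_total = 0.07691 K/W
Q = ΔT / R_total = 37 / 0.07691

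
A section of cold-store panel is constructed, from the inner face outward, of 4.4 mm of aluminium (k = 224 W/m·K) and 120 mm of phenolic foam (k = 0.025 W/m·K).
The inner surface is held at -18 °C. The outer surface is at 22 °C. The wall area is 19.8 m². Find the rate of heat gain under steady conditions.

Q ≈ 165 W

Using the resistance-network approach (series):
R_aluminium = L/(kA) = 0.0044/(224×19.8) = 9.921×10^-7 K/W
R_phenolic foam = L/(kA) = 0.12/(0.025×19.8) = 0.2424 K/W
R_total = 0.2424 K/W
Q = ΔT / R_total = 40 / 0.2424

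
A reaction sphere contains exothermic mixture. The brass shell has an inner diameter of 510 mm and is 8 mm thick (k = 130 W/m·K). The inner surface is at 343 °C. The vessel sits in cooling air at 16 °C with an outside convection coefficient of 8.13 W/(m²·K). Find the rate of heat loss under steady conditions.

Radial (spherical) resistances in series:
R_brass shell = (1/0.255 − 1/0.263)/(4π×130) = 7.302×10^-5 K/W
R_outer film = 1/(h·4πr_o²) = 1/(8.13×4π×0.263²) = 0.1415 K/W
R_total = 0.1416 K/W
Q = ΔT/R_total = 327/0.1416

Q ≈ 2310 W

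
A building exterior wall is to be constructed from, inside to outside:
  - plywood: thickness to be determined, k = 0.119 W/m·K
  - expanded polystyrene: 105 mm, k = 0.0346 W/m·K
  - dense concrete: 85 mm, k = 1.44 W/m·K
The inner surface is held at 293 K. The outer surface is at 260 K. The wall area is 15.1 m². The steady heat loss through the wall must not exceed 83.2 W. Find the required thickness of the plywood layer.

Model the wall as resistances in series:
R_expanded polystyrene = L/(kA) = 0.105/(0.0346×15.1) = 0.201 K/W
R_dense concrete = L/(kA) = 0.085/(1.44×15.1) = 0.003909 K/W
Sum of the known resistances R_other = 0.2049 K/W
Required total resistance R_tot = ΔT/Q_allow = 33/83.2 = 0.3966 K/W
R_plywood = R_tot − R_other = 0.1918 K/W
L = R·k·A = 0.1918×0.119×15.1

L ≈ 345 mm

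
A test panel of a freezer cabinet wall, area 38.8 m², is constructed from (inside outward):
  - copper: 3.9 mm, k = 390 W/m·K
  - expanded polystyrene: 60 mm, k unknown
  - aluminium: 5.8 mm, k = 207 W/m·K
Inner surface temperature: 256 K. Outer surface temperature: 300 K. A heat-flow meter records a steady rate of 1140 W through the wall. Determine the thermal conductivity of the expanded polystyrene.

Model the wall as resistances in series:
R_copper = L/(kA) = 0.0039/(390×38.8) = 2.577×10^-7 K/W
R_aluminium = L/(kA) = 0.0058/(207×38.8) = 7.221×10^-7 K/W
Sum of known resistances R_other = 9.799×10^-7 K/W
Total R = ΔT/Q = 44/1140 = 0.0386 K/W
R_expanded polystyrene = R_total − R_other = 0.0386 K/W
k = L/(R·A) = 0.06/(0.0386×38.8)

k ≈ 0.0401 W/(m·K)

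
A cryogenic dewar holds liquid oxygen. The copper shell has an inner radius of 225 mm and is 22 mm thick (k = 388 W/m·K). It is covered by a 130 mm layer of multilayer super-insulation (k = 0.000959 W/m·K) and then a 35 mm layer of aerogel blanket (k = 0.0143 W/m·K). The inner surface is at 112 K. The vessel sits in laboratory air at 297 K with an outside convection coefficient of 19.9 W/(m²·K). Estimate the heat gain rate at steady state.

Q ≈ 1.58 W

Each spherical layer contributes R = (1/r_i − 1/r_o)/(4πk):
R_copper shell = (1/0.225 − 1/0.247)/(4π×388) = 8.119×10^-5 K/W
R_multilayer super-insulation = (1/0.247 − 1/0.377)/(4π×0.000959) = 115.8 K/W
R_aerogel blanket = (1/0.377 − 1/0.412)/(4π×0.0143) = 1.254 K/W
R_outer film = 1/(h·4πr_o²) = 1/(19.9×4π×0.412²) = 0.02356 K/W
R_total = 117.1 K/W
Q = ΔT/R_total = 185/117.1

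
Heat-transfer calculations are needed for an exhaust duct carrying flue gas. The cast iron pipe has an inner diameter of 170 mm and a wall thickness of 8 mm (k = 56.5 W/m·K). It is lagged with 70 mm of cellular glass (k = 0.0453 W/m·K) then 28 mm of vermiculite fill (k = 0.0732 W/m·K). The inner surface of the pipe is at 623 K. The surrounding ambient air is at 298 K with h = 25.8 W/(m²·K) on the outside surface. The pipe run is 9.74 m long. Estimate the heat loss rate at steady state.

Q ≈ 1350 W

Radial resistances (cylindrical: R_cond = ln(r_o/r_i)/(2πkL), R_conv = 1/(h·2πrL)):
R_cast iron pipe wall = ln(93/85)/(2π×56.5×9.74) = 2.601×10^-5 K/W
R_cellular glass = ln(163/93)/(2π×0.0453×9.74) = 0.2024 K/W
R_vermiculite fill = ln(191/163)/(2π×0.0732×9.74) = 0.03539 K/W
R_outer film = 1/(h_o·2πr_oL) = 1/(25.8×2π×0.191×9.74) = 0.003316 K/W
R_total = 0.2411 K/W
Q = ΔT/R_total = 325/0.2411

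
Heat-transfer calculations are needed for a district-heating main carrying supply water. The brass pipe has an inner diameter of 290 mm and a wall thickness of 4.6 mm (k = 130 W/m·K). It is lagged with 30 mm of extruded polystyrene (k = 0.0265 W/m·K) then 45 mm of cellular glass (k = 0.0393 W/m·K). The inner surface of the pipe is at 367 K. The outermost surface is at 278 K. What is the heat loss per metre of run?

Per-layer cylindrical resistances, series-summed:
R_brass pipe wall = ln(149.6/145)/(2π×130×1) = 3.824×10^-5 K/W
R_extruded polystyrene = ln(179.6/149.6)/(2π×0.0265×1) = 1.098 K/W
R_cellular glass = ln(224.6/179.6)/(2π×0.0393×1) = 0.9055 K/W
R_total = 2.003 K/W
Q = ΔT/R_total = 89/2.003

q′ ≈ 44.4 W/m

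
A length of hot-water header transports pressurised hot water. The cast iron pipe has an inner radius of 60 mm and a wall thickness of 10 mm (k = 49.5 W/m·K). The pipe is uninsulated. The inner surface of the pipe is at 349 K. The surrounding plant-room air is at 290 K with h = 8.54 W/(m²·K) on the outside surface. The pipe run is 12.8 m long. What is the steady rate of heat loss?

Cylindrical conduction, so R = ln(r₂/r₁)/(2πkL) per layer, in series:
R_cast iron pipe wall = ln(70/60)/(2π×49.5×12.8) = 3.872×10^-5 K/W
R_outer film = 1/(h_o·2πr_oL) = 1/(8.54×2π×0.07×12.8) = 0.0208 K/W
R_total = 0.02084 K/W
Q = ΔT/R_total = 59/0.02084

Q ≈ 2830 W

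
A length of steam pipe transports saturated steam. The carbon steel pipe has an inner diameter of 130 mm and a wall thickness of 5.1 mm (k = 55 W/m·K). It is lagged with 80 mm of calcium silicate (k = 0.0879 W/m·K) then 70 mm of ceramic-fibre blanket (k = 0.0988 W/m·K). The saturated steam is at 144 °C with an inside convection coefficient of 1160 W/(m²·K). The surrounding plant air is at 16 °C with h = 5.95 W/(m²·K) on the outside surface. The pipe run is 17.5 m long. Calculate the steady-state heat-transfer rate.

Q ≈ 1060 W

Radial resistances (cylindrical: R_cond = ln(r_o/r_i)/(2πkL), R_conv = 1/(h·2πrL)):
R_inner film = 1/(h_i·2πr₁L) = 1/(1160×2π×0.065×17.5) = 1.206×10^-4 K/W
R_carbon steel pipe wall = ln(70.1/65)/(2π×55×17.5) = 1.249×10^-5 K/W
R_calcium silicate = ln(150.1/70.1)/(2π×0.0879×17.5) = 0.07878 K/W
R_ceramic-fibre blanket = ln(220.1/150.1)/(2π×0.0988×17.5) = 0.03524 K/W
R_outer film = 1/(h_o·2πr_oL) = 1/(5.95×2π×0.2201×17.5) = 0.006945 K/W
R_total = 0.1211 K/W
Q = ΔT/R_total = 128/0.1211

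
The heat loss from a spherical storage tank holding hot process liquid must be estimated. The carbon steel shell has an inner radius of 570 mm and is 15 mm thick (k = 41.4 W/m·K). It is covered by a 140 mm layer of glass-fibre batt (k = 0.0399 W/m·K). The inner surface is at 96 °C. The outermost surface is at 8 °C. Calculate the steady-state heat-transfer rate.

Q ≈ 134 W

Each spherical layer contributes R = (1/r_i − 1/r_o)/(4πk):
R_carbon steel shell = (1/0.57 − 1/0.585)/(4π×41.4) = 8.647×10^-5 K/W
R_glass-fibre batt = (1/0.585 − 1/0.725)/(4π×0.0399) = 0.6583 K/W
R_total = 0.6584 K/W
Q = ΔT/R_total = 88/0.6584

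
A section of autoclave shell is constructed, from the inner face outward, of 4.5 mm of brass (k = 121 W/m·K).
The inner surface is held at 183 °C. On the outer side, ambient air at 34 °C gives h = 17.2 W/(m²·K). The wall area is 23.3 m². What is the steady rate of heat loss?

Series thermal resistances:
R_brass = L/(kA) = 0.0045/(121×23.3) = 1.596×10^-6 K/W
R_outer film = 1/(h_o·A) = 1/(17.2×23.3) = 0.002495 K/W
R_total = 0.002497 K/W
Q = ΔT / R_total = 149 / 0.002497

Q ≈ 59700 W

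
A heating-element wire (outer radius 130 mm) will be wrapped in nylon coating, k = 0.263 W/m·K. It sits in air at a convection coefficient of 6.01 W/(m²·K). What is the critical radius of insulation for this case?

For a cylinder r_cr = k/h = 0.263/6.01
r_cr = 43.8 mm; since the bare radius (130 mm) is above r_cr, any added insulation will reduce heat loss.

r_cr ≈ 43.8 mm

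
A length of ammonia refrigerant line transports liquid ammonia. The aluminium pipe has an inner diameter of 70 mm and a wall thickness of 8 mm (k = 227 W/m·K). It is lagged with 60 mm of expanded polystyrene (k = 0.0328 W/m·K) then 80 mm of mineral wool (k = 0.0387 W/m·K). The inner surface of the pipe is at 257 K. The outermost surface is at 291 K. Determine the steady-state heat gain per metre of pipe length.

For a radial system each layer contributes R = ln(r_out/r_in)/(2πkL); films add R = 1/(hA).
R_aluminium pipe wall = ln(43/35)/(2π×227×1) = 1.443×10^-4 K/W
R_expanded polystyrene = ln(103/43)/(2π×0.0328×1) = 4.239 K/W
R_mineral wool = ln(183/103)/(2π×0.0387×1) = 2.364 K/W
R_total = 6.602 K/W
Q = ΔT/R_total = 34/6.602

q′ ≈ 5.15 W/m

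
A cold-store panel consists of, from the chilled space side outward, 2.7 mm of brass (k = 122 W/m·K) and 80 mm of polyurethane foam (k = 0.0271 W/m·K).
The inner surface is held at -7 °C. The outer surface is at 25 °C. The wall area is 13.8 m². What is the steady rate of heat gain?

Q ≈ 150 W

Using the resistance-network approach (series):
R_brass = L/(kA) = 0.0027/(122×13.8) = 1.604×10^-6 K/W
R_polyurethane foam = L/(kA) = 0.08/(0.0271×13.8) = 0.2139 K/W
R_total = 0.2139 K/W
Q = ΔT / R_total = 32 / 0.2139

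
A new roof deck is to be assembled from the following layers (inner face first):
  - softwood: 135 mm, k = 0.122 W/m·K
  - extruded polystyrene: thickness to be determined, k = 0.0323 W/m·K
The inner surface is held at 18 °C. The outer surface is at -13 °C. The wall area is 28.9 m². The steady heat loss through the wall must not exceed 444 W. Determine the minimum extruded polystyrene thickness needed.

Series thermal resistances:
R_softwood = L/(kA) = 0.135/(0.122×28.9) = 0.03829 K/W
Sum of the known resistances R_other = 0.03829 K/W
Required total resistance R_tot = ΔT/Q_allow = 31/444 = 0.06982 K/W
R_extruded polystyrene = R_tot − R_other = 0.03153 K/W
L = R·k·A = 0.03153×0.0323×28.9

L ≈ 29.4 mm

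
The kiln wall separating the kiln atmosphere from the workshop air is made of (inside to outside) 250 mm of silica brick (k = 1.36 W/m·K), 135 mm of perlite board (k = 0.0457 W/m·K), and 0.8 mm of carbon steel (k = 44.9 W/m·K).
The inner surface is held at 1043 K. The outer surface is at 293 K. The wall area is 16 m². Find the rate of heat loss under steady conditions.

Thermal resistances in series:
R_silica brick = L/(kA) = 0.25/(1.36×16) = 0.01149 K/W
R_perlite board = L/(kA) = 0.135/(0.0457×16) = 0.1846 K/W
R_carbon steel = L/(kA) = 0.0008/(44.9×16) = 1.114×10^-6 K/W
R_total = 0.1961 K/W
Q = ΔT / R_total = 750 / 0.1961

Q ≈ 3820 W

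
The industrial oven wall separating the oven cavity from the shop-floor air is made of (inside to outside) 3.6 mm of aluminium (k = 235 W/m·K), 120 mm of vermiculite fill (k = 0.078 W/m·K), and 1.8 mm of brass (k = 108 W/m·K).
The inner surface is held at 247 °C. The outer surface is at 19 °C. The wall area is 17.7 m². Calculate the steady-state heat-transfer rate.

Q ≈ 2620 W

Series thermal resistances:
R_aluminium = L/(kA) = 0.0036/(235×17.7) = 8.655×10^-7 K/W
R_vermiculite fill = L/(kA) = 0.12/(0.078×17.7) = 0.08692 K/W
R_brass = L/(kA) = 0.0018/(108×17.7) = 9.416×10^-7 K/W
R_total = 0.08692 K/W
Q = ΔT / R_total = 228 / 0.08692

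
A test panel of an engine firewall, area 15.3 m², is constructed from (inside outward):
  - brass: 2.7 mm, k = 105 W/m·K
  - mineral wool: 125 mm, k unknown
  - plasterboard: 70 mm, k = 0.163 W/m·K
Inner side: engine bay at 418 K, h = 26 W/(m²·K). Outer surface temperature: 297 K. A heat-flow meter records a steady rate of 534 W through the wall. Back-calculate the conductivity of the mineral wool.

Series thermal resistances:
R_inner film = 1/(h_i·A) = 1/(26×15.3) = 0.002514 K/W
R_brass = L/(kA) = 0.0027/(105×15.3) = 1.681×10^-6 K/W
R_plasterboard = L/(kA) = 0.07/(0.163×15.3) = 0.02807 K/W
Sum of known resistances R_other = 0.03058 K/W
Total R = ΔT/Q = 121/534 = 0.2266 K/W
R_mineral wool = R_total − R_other = 0.196 K/W
k = L/(R·A) = 0.125/(0.196×15.3)

k ≈ 0.0417 W/(m·K)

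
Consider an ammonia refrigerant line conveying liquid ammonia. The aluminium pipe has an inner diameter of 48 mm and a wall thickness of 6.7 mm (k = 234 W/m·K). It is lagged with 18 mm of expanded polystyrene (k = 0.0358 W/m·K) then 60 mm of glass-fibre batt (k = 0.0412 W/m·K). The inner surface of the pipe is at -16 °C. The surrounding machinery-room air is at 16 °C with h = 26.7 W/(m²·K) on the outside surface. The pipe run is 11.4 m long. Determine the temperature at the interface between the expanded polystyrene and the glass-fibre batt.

T ≈ -3.39 °C

Radial resistances (cylindrical: R_cond = ln(r_o/r_i)/(2πkL), R_conv = 1/(h·2πrL)):
R_aluminium pipe wall = ln(30.7/24)/(2π×234×11.4) = 1.469×10^-5 K/W
R_expanded polystyrene = ln(48.7/30.7)/(2π×0.0358×11.4) = 0.1799 K/W
R_glass-fibre batt = ln(108.7/48.7)/(2π×0.0412×11.4) = 0.2721 K/W
R_outer film = 1/(h_o·2πr_oL) = 1/(26.7×2π×0.1087×11.4) = 0.00481 K/W
R_total = 0.4568 K/W
Q = ΔT/R_total = 32/0.4568
Q = 70 W
T_interface = T_inner + Q·ΣR(inner→interface) = -16 + 70×0.18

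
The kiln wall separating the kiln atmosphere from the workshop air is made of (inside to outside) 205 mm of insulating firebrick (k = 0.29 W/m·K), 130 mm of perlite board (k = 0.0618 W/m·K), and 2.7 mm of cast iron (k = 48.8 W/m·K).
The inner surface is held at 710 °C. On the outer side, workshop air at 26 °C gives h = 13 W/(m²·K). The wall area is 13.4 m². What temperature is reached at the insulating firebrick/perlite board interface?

T ≈ 543 °C

Thermal resistances in series:
R_insulating firebrick = L/(kA) = 0.205/(0.29×13.4) = 0.05275 K/W
R_perlite board = L/(kA) = 0.13/(0.0618×13.4) = 0.157 K/W
R_cast iron = L/(kA) = 0.0027/(48.8×13.4) = 4.129×10^-6 K/W
R_outer film = 1/(h_o·A) = 1/(13×13.4) = 0.005741 K/W
R_total = 0.2155 K/W;  Q = ΔT/R_total = 684/0.2155 = 3174 W
T_interface = T_inner − Q·ΣR(inner→interface) = 710 − 3170×0.05275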